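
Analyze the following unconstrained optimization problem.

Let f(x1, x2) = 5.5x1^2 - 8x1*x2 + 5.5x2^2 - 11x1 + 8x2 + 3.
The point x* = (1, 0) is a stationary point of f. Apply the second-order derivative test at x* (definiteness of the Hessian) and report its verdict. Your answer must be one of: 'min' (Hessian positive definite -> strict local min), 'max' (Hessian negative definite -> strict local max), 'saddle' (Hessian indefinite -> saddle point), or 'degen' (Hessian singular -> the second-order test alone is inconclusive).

Compute the Hessian H = grad^2 f:
  H = [[11, -8], [-8, 11]]
Verify stationarity: grad f(x*) = H x* + g = (0, 0).
Eigenvalues of H: 3, 19.
Both eigenvalues > 0, so H is positive definite -> x* is a strict local min.

min


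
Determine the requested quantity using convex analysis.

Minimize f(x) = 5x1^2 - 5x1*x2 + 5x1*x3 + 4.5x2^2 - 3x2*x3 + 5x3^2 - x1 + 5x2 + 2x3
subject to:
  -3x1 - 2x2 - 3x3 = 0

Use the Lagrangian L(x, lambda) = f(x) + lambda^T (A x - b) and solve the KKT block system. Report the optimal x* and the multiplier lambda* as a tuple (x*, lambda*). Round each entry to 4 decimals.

Form the Lagrangian:
  L(x, lambda) = (1/2) x^T Q x + c^T x + lambda^T (A x - b)
Stationarity (grad_x L = 0): Q x + c + A^T lambda = 0.
Primal feasibility: A x = b.

This gives the KKT block system:
  [ Q   A^T ] [ x     ]   [-c ]
  [ A    0  ] [ lambda ] = [ b ]

Solving the linear system:
  x*      = (0.3314, -0.2355, -0.1744)
  lambda* = (0.8732)
  f(x*)   = -0.9289

x* = (0.3314, -0.2355, -0.1744), lambda* = (0.8732)


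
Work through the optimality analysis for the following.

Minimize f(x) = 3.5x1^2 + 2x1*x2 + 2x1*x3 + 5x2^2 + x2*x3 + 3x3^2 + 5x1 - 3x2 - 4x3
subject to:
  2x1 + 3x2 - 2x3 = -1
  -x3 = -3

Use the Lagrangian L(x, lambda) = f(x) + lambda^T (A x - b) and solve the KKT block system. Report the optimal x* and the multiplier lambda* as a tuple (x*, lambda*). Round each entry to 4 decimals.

Form the Lagrangian:
  L(x, lambda) = (1/2) x^T Q x + c^T x + lambda^T (A x - b)
Stationarity (grad_x L = 0): Q x + c + A^T lambda = 0.
Primal feasibility: A x = b.

This gives the KKT block system:
  [ Q   A^T ] [ x     ]   [-c ]
  [ A    0  ] [ lambda ] = [ b ]

Solving the linear system:
  x*      = (-0.3671, 1.9114, 3)
  lambda* = (-6.1266, 27.4304)
  f(x*)   = 28.2975

x* = (-0.3671, 1.9114, 3), lambda* = (-6.1266, 27.4304)


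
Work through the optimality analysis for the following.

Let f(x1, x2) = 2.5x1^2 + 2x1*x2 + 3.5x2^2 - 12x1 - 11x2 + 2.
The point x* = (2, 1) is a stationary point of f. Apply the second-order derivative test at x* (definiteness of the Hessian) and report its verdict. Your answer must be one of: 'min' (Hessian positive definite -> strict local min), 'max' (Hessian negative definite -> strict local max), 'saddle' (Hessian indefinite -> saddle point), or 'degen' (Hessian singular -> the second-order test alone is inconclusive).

Compute the Hessian H = grad^2 f:
  H = [[5, 2], [2, 7]]
Verify stationarity: grad f(x*) = H x* + g = (0, 0).
Eigenvalues of H: 3.7639, 8.2361.
Both eigenvalues > 0, so H is positive definite -> x* is a strict local min.

min


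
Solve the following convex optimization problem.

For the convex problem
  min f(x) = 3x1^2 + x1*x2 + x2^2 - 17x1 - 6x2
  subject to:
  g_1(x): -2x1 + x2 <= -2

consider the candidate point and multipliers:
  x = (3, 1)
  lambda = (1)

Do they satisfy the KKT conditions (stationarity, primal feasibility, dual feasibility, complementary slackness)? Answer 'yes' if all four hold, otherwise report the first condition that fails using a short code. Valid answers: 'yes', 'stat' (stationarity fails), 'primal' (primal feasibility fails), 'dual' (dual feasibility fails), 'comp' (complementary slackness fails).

Gradient of f: grad f(x) = Q x + c = (2, -1)
Constraint values g_i(x) = a_i^T x - b_i:
  g_1((3, 1)) = -3
Stationarity residual: grad f(x) + sum_i lambda_i a_i = (0, 0)
  -> stationarity OK
Primal feasibility (all g_i <= 0): OK
Dual feasibility (all lambda_i >= 0): OK
Complementary slackness (lambda_i * g_i(x) = 0 for all i): FAILS

Verdict: the first failing condition is complementary_slackness -> comp.

comp


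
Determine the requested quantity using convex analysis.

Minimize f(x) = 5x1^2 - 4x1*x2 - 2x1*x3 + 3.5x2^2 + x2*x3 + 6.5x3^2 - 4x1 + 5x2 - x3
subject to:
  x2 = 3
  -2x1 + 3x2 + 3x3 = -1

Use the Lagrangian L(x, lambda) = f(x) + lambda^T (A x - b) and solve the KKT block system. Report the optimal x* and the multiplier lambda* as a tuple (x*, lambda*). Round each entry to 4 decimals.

Form the Lagrangian:
  L(x, lambda) = (1/2) x^T Q x + c^T x + lambda^T (A x - b)
Stationarity (grad_x L = 0): Q x + c + A^T lambda = 0.
Primal feasibility: A x = b.

This gives the KKT block system:
  [ Q   A^T ] [ x     ]   [-c ]
  [ A    0  ] [ lambda ] = [ b ]

Solving the linear system:
  x*      = (2.8136, 3, -1.4576)
  lambda* = (-35.8644, 7.5254)
  f(x*)   = 60.161

x* = (2.8136, 3, -1.4576), lambda* = (-35.8644, 7.5254)


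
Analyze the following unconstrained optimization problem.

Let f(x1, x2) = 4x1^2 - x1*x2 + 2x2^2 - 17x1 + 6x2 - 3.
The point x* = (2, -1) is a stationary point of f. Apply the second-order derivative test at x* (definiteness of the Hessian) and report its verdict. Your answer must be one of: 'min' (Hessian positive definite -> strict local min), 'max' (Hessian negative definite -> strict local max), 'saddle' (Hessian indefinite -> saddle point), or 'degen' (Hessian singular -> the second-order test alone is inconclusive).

Compute the Hessian H = grad^2 f:
  H = [[8, -1], [-1, 4]]
Verify stationarity: grad f(x*) = H x* + g = (0, 0).
Eigenvalues of H: 3.7639, 8.2361.
Both eigenvalues > 0, so H is positive definite -> x* is a strict local min.

min


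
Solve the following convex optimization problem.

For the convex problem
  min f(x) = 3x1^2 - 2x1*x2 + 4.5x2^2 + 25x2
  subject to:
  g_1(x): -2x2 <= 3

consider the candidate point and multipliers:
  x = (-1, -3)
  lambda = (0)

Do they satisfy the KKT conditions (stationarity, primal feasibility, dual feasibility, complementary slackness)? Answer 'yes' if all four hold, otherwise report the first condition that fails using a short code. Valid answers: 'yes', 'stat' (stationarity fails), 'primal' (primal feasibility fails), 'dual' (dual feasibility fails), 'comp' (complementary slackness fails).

Gradient of f: grad f(x) = Q x + c = (0, 0)
Constraint values g_i(x) = a_i^T x - b_i:
  g_1((-1, -3)) = 3
Stationarity residual: grad f(x) + sum_i lambda_i a_i = (0, 0)
  -> stationarity OK
Primal feasibility (all g_i <= 0): FAILS
Dual feasibility (all lambda_i >= 0): OK
Complementary slackness (lambda_i * g_i(x) = 0 for all i): OK

Verdict: the first failing condition is primal_feasibility -> primal.

primal


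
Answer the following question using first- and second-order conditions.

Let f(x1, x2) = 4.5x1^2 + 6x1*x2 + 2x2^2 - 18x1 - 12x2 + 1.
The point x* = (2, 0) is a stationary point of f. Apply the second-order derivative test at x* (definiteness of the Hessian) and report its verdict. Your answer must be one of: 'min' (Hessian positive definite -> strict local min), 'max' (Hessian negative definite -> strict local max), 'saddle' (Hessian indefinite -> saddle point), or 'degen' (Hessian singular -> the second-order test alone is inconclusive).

Compute the Hessian H = grad^2 f:
  H = [[9, 6], [6, 4]]
Verify stationarity: grad f(x*) = H x* + g = (0, 0).
Eigenvalues of H: 0, 13.
H has a zero eigenvalue (singular; positive semidefinite but not definite), so H is neither positive definite, negative definite, nor indefinite. The second-order test alone is inconclusive -> degen.
(Indeed, f is constant along the null direction of H through x*, so x* is not a strict local extremum.)

degen


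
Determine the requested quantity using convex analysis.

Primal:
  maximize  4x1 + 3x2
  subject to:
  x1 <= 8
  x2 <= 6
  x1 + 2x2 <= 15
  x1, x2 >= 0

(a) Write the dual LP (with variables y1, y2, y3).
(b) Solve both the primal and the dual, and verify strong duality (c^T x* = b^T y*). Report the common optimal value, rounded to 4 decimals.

The standard primal-dual pair for 'max c^T x s.t. A x <= b, x >= 0' is:
  Dual:  min b^T y  s.t.  A^T y >= c,  y >= 0.

So the dual LP is:
  minimize  8y1 + 6y2 + 15y3
  subject to:
    y1 + y3 >= 4
    y2 + 2y3 >= 3
    y1, y2, y3 >= 0

Solving the primal: x* = (8, 3.5).
  primal value c^T x* = 42.5.
Solving the dual: y* = (2.5, 0, 1.5).
  dual value b^T y* = 42.5.
Strong duality: c^T x* = b^T y*. Confirmed.

42.5


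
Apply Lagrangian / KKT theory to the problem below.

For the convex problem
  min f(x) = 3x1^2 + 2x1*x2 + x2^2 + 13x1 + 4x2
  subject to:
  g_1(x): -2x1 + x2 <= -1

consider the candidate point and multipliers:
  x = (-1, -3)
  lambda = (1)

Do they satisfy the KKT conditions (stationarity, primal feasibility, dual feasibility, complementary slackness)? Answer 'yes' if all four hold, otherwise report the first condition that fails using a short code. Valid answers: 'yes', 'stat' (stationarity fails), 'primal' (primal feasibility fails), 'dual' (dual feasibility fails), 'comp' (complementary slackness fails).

Gradient of f: grad f(x) = Q x + c = (1, -4)
Constraint values g_i(x) = a_i^T x - b_i:
  g_1((-1, -3)) = 0
Stationarity residual: grad f(x) + sum_i lambda_i a_i = (-1, -3)
  -> stationarity FAILS
Primal feasibility (all g_i <= 0): OK
Dual feasibility (all lambda_i >= 0): OK
Complementary slackness (lambda_i * g_i(x) = 0 for all i): OK

Verdict: the first failing condition is stationarity -> stat.

stat


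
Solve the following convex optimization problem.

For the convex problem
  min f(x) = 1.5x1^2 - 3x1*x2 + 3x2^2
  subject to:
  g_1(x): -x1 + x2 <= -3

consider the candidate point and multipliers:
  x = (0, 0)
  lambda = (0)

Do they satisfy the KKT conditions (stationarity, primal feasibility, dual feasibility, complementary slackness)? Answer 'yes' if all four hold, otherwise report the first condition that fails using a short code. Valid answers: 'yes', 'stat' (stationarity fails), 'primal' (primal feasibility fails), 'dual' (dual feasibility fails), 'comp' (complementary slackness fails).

Gradient of f: grad f(x) = Q x + c = (0, 0)
Constraint values g_i(x) = a_i^T x - b_i:
  g_1((0, 0)) = 3
Stationarity residual: grad f(x) + sum_i lambda_i a_i = (0, 0)
  -> stationarity OK
Primal feasibility (all g_i <= 0): FAILS
Dual feasibility (all lambda_i >= 0): OK
Complementary slackness (lambda_i * g_i(x) = 0 for all i): OK

Verdict: the first failing condition is primal_feasibility -> primal.

primal


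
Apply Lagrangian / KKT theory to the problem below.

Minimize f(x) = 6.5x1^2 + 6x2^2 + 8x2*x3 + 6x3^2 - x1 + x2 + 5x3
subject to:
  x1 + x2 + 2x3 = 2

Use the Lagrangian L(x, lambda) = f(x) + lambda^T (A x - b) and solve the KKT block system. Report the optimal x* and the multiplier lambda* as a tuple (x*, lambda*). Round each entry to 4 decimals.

Form the Lagrangian:
  L(x, lambda) = (1/2) x^T Q x + c^T x + lambda^T (A x - b)
Stationarity (grad_x L = 0): Q x + c + A^T lambda = 0.
Primal feasibility: A x = b.

This gives the KKT block system:
  [ Q   A^T ] [ x     ]   [-c ]
  [ A    0  ] [ lambda ] = [ b ]

Solving the linear system:
  x*      = (0.5946, 0.0135, 0.6959)
  lambda* = (-6.7297)
  f(x*)   = 8.1791

x* = (0.5946, 0.0135, 0.6959), lambda* = (-6.7297)


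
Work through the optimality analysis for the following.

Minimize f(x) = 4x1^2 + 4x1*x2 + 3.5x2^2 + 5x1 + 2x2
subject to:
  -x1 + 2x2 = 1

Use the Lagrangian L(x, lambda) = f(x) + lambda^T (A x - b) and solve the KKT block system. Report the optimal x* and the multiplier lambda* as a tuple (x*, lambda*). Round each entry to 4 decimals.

Form the Lagrangian:
  L(x, lambda) = (1/2) x^T Q x + c^T x + lambda^T (A x - b)
Stationarity (grad_x L = 0): Q x + c + A^T lambda = 0.
Primal feasibility: A x = b.

This gives the KKT block system:
  [ Q   A^T ] [ x     ]   [-c ]
  [ A    0  ] [ lambda ] = [ b ]

Solving the linear system:
  x*      = (-0.7091, 0.1455)
  lambda* = (-0.0909)
  f(x*)   = -1.5818

x* = (-0.7091, 0.1455), lambda* = (-0.0909)


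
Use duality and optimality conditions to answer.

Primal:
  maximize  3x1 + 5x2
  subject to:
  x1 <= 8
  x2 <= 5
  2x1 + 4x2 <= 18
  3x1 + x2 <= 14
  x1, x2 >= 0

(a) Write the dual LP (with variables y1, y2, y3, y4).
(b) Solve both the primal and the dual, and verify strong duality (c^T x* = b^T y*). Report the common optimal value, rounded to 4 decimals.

The standard primal-dual pair for 'max c^T x s.t. A x <= b, x >= 0' is:
  Dual:  min b^T y  s.t.  A^T y >= c,  y >= 0.

So the dual LP is:
  minimize  8y1 + 5y2 + 18y3 + 14y4
  subject to:
    y1 + 2y3 + 3y4 >= 3
    y2 + 4y3 + y4 >= 5
    y1, y2, y3, y4 >= 0

Solving the primal: x* = (3.8, 2.6).
  primal value c^T x* = 24.4.
Solving the dual: y* = (0, 0, 1.2, 0.2).
  dual value b^T y* = 24.4.
Strong duality: c^T x* = b^T y*. Confirmed.

24.4


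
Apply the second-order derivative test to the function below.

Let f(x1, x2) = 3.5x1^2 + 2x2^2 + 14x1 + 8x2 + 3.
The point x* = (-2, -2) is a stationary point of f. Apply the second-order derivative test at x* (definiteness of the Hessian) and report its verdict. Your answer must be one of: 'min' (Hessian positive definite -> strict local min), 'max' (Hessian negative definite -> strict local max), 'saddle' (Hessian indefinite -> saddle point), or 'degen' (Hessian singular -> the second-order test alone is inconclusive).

Compute the Hessian H = grad^2 f:
  H = [[7, 0], [0, 4]]
Verify stationarity: grad f(x*) = H x* + g = (0, 0).
Eigenvalues of H: 4, 7.
Both eigenvalues > 0, so H is positive definite -> x* is a strict local min.

min


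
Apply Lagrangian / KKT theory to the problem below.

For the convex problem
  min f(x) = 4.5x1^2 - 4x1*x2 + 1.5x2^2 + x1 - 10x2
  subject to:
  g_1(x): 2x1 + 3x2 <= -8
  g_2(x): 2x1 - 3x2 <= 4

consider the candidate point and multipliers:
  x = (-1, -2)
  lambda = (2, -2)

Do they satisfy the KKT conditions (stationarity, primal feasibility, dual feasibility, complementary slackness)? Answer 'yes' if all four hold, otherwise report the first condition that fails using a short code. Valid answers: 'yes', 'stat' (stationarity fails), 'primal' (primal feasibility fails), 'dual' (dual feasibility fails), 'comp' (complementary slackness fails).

Gradient of f: grad f(x) = Q x + c = (0, -12)
Constraint values g_i(x) = a_i^T x - b_i:
  g_1((-1, -2)) = 0
  g_2((-1, -2)) = 0
Stationarity residual: grad f(x) + sum_i lambda_i a_i = (0, 0)
  -> stationarity OK
Primal feasibility (all g_i <= 0): OK
Dual feasibility (all lambda_i >= 0): FAILS
Complementary slackness (lambda_i * g_i(x) = 0 for all i): OK

Verdict: the first failing condition is dual_feasibility -> dual.

dual


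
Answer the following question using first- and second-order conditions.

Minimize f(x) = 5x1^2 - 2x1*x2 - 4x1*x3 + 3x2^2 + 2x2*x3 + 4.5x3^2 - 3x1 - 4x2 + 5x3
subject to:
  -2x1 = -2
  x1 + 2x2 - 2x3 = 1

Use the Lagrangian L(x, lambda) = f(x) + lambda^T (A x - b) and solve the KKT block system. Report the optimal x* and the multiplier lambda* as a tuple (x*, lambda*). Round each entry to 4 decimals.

Form the Lagrangian:
  L(x, lambda) = (1/2) x^T Q x + c^T x + lambda^T (A x - b)
Stationarity (grad_x L = 0): Q x + c + A^T lambda = 0.
Primal feasibility: A x = b.

This gives the KKT block system:
  [ Q   A^T ] [ x     ]   [-c ]
  [ A    0  ] [ lambda ] = [ b ]

Solving the linear system:
  x*      = (1, 0.2632, 0.2632)
  lambda* = (3.6842, 1.9474)
  f(x*)   = 1.3421

x* = (1, 0.2632, 0.2632), lambda* = (3.6842, 1.9474)


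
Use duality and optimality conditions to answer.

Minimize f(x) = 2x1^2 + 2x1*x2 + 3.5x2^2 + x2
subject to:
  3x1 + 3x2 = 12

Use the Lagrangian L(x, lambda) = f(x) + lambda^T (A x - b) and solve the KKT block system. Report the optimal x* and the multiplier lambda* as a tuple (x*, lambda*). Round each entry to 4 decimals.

Form the Lagrangian:
  L(x, lambda) = (1/2) x^T Q x + c^T x + lambda^T (A x - b)
Stationarity (grad_x L = 0): Q x + c + A^T lambda = 0.
Primal feasibility: A x = b.

This gives the KKT block system:
  [ Q   A^T ] [ x     ]   [-c ]
  [ A    0  ] [ lambda ] = [ b ]

Solving the linear system:
  x*      = (3, 1)
  lambda* = (-4.6667)
  f(x*)   = 28.5

x* = (3, 1), lambda* = (-4.6667)


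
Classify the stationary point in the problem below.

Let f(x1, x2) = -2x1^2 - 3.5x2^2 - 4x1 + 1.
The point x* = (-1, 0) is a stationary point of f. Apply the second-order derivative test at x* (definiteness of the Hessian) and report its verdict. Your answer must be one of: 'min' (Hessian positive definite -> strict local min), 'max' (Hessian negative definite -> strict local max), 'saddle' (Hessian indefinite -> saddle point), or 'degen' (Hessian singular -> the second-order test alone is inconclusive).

Compute the Hessian H = grad^2 f:
  H = [[-4, 0], [0, -7]]
Verify stationarity: grad f(x*) = H x* + g = (0, 0).
Eigenvalues of H: -7, -4.
Both eigenvalues < 0, so H is negative definite -> x* is a strict local max.

max


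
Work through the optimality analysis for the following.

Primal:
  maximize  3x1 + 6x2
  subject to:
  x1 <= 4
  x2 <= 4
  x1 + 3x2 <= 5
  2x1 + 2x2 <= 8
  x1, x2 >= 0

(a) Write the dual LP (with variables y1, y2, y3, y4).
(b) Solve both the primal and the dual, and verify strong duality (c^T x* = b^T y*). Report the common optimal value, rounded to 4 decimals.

The standard primal-dual pair for 'max c^T x s.t. A x <= b, x >= 0' is:
  Dual:  min b^T y  s.t.  A^T y >= c,  y >= 0.

So the dual LP is:
  minimize  4y1 + 4y2 + 5y3 + 8y4
  subject to:
    y1 + y3 + 2y4 >= 3
    y2 + 3y3 + 2y4 >= 6
    y1, y2, y3, y4 >= 0

Solving the primal: x* = (3.5, 0.5).
  primal value c^T x* = 13.5.
Solving the dual: y* = (0, 0, 1.5, 0.75).
  dual value b^T y* = 13.5.
Strong duality: c^T x* = b^T y*. Confirmed.

13.5


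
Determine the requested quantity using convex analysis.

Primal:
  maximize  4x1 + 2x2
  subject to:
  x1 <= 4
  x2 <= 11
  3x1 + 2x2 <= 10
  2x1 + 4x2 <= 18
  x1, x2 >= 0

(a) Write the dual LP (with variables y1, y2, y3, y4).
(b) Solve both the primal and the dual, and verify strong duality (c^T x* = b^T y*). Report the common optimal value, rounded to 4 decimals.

The standard primal-dual pair for 'max c^T x s.t. A x <= b, x >= 0' is:
  Dual:  min b^T y  s.t.  A^T y >= c,  y >= 0.

So the dual LP is:
  minimize  4y1 + 11y2 + 10y3 + 18y4
  subject to:
    y1 + 3y3 + 2y4 >= 4
    y2 + 2y3 + 4y4 >= 2
    y1, y2, y3, y4 >= 0

Solving the primal: x* = (3.3333, 0).
  primal value c^T x* = 13.3333.
Solving the dual: y* = (0, 0, 1.3333, 0).
  dual value b^T y* = 13.3333.
Strong duality: c^T x* = b^T y*. Confirmed.

13.3333


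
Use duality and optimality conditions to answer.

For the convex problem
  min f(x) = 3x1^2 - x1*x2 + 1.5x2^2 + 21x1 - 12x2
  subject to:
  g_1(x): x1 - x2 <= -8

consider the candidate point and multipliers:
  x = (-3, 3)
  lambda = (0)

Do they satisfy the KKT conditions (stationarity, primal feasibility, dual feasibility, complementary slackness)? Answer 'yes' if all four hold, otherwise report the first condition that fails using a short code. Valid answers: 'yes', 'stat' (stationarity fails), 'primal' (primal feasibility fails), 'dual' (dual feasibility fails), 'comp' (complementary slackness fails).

Gradient of f: grad f(x) = Q x + c = (0, 0)
Constraint values g_i(x) = a_i^T x - b_i:
  g_1((-3, 3)) = 2
Stationarity residual: grad f(x) + sum_i lambda_i a_i = (0, 0)
  -> stationarity OK
Primal feasibility (all g_i <= 0): FAILS
Dual feasibility (all lambda_i >= 0): OK
Complementary slackness (lambda_i * g_i(x) = 0 for all i): OK

Verdict: the first failing condition is primal_feasibility -> primal.

primal


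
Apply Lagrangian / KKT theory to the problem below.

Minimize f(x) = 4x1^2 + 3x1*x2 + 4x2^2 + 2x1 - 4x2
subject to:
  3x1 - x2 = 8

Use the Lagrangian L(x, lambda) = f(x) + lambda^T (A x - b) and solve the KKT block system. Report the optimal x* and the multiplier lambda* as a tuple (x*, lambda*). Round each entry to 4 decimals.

Form the Lagrangian:
  L(x, lambda) = (1/2) x^T Q x + c^T x + lambda^T (A x - b)
Stationarity (grad_x L = 0): Q x + c + A^T lambda = 0.
Primal feasibility: A x = b.

This gives the KKT block system:
  [ Q   A^T ] [ x     ]   [-c ]
  [ A    0  ] [ lambda ] = [ b ]

Solving the linear system:
  x*      = (2.3061, -1.0816)
  lambda* = (-5.7347)
  f(x*)   = 27.4082

x* = (2.3061, -1.0816), lambda* = (-5.7347)


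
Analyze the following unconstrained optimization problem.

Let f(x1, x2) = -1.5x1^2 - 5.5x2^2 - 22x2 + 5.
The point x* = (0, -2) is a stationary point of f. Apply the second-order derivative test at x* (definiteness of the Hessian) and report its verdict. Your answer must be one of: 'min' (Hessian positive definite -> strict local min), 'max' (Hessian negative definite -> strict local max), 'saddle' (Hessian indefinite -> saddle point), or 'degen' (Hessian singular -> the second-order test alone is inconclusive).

Compute the Hessian H = grad^2 f:
  H = [[-3, 0], [0, -11]]
Verify stationarity: grad f(x*) = H x* + g = (0, 0).
Eigenvalues of H: -11, -3.
Both eigenvalues < 0, so H is negative definite -> x* is a strict local max.

max


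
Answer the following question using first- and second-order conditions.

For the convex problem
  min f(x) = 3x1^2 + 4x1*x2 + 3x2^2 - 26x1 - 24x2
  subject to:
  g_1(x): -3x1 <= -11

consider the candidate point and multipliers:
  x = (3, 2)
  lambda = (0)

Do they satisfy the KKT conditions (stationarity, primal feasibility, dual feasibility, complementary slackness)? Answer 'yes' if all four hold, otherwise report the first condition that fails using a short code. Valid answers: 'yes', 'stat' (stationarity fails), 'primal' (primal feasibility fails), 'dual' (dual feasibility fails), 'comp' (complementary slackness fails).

Gradient of f: grad f(x) = Q x + c = (0, 0)
Constraint values g_i(x) = a_i^T x - b_i:
  g_1((3, 2)) = 2
Stationarity residual: grad f(x) + sum_i lambda_i a_i = (0, 0)
  -> stationarity OK
Primal feasibility (all g_i <= 0): FAILS
Dual feasibility (all lambda_i >= 0): OK
Complementary slackness (lambda_i * g_i(x) = 0 for all i): OK

Verdict: the first failing condition is primal_feasibility -> primal.

primal


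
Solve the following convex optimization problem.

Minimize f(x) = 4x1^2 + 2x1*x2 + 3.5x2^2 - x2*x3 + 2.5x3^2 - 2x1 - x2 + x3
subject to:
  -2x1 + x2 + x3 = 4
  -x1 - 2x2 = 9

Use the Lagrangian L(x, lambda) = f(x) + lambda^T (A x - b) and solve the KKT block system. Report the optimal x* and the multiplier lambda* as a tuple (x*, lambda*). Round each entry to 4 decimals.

Form the Lagrangian:
  L(x, lambda) = (1/2) x^T Q x + c^T x + lambda^T (A x - b)
Stationarity (grad_x L = 0): Q x + c + A^T lambda = 0.
Primal feasibility: A x = b.

This gives the KKT block system:
  [ Q   A^T ] [ x     ]   [-c ]
  [ A    0  ] [ lambda ] = [ b ]

Solving the linear system:
  x*      = (-3.1205, -2.9398, 0.6988)
  lambda* = (-7.4337, -17.9759)
  f(x*)   = 100.6988

x* = (-3.1205, -2.9398, 0.6988), lambda* = (-7.4337, -17.9759)


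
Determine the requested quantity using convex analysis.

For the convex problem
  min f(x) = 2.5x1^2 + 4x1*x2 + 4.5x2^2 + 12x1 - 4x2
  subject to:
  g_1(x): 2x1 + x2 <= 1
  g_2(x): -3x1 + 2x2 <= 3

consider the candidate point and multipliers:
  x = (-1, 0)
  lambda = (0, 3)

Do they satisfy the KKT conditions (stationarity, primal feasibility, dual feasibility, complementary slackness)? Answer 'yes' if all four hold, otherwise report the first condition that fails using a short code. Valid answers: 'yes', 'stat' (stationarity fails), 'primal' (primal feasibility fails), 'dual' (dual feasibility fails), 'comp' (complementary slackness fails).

Gradient of f: grad f(x) = Q x + c = (7, -8)
Constraint values g_i(x) = a_i^T x - b_i:
  g_1((-1, 0)) = -3
  g_2((-1, 0)) = 0
Stationarity residual: grad f(x) + sum_i lambda_i a_i = (-2, -2)
  -> stationarity FAILS
Primal feasibility (all g_i <= 0): OK
Dual feasibility (all lambda_i >= 0): OK
Complementary slackness (lambda_i * g_i(x) = 0 for all i): OK

Verdict: the first failing condition is stationarity -> stat.

stat


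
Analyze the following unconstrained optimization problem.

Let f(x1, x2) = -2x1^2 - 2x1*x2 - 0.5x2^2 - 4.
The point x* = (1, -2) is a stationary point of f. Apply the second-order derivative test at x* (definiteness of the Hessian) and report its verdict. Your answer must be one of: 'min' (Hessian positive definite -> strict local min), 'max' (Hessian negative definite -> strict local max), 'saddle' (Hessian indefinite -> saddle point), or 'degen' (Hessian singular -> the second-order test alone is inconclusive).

Compute the Hessian H = grad^2 f:
  H = [[-4, -2], [-2, -1]]
Verify stationarity: grad f(x*) = H x* + g = (0, 0).
Eigenvalues of H: -5, 0.
H has a zero eigenvalue (singular; negative semidefinite but not definite), so H is neither positive definite, negative definite, nor indefinite. The second-order test alone is inconclusive -> degen.
(Indeed, f is constant along the null direction of H through x*, so x* is not a strict local extremum.)

degen


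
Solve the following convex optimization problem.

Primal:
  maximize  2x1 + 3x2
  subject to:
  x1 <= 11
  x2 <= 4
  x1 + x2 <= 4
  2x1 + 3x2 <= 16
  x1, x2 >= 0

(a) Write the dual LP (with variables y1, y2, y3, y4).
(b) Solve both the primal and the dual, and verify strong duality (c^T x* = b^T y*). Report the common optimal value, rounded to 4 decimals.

The standard primal-dual pair for 'max c^T x s.t. A x <= b, x >= 0' is:
  Dual:  min b^T y  s.t.  A^T y >= c,  y >= 0.

So the dual LP is:
  minimize  11y1 + 4y2 + 4y3 + 16y4
  subject to:
    y1 + y3 + 2y4 >= 2
    y2 + y3 + 3y4 >= 3
    y1, y2, y3, y4 >= 0

Solving the primal: x* = (0, 4).
  primal value c^T x* = 12.
Solving the dual: y* = (0, 1, 2, 0).
  dual value b^T y* = 12.
Strong duality: c^T x* = b^T y*. Confirmed.

12


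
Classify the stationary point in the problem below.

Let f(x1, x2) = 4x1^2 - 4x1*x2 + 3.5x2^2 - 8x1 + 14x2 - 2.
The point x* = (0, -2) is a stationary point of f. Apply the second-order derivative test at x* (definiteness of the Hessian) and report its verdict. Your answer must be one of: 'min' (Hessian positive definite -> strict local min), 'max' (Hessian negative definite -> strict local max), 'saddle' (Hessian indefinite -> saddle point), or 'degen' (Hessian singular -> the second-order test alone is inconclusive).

Compute the Hessian H = grad^2 f:
  H = [[8, -4], [-4, 7]]
Verify stationarity: grad f(x*) = H x* + g = (0, 0).
Eigenvalues of H: 3.4689, 11.5311.
Both eigenvalues > 0, so H is positive definite -> x* is a strict local min.

min


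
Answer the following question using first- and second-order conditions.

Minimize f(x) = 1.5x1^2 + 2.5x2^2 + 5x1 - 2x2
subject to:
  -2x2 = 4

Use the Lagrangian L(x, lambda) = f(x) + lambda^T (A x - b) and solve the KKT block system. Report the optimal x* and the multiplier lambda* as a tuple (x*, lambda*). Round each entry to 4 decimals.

Form the Lagrangian:
  L(x, lambda) = (1/2) x^T Q x + c^T x + lambda^T (A x - b)
Stationarity (grad_x L = 0): Q x + c + A^T lambda = 0.
Primal feasibility: A x = b.

This gives the KKT block system:
  [ Q   A^T ] [ x     ]   [-c ]
  [ A    0  ] [ lambda ] = [ b ]

Solving the linear system:
  x*      = (-1.6667, -2)
  lambda* = (-6)
  f(x*)   = 9.8333

x* = (-1.6667, -2), lambda* = (-6)


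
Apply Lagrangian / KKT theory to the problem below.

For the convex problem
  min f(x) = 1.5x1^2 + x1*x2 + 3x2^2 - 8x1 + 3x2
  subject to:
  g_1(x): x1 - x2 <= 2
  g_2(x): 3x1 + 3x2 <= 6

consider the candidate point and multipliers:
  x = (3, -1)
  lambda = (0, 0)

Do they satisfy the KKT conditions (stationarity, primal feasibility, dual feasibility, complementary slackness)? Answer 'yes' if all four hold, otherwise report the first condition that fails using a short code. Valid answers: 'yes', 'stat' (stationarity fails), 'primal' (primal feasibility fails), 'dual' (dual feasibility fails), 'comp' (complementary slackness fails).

Gradient of f: grad f(x) = Q x + c = (0, 0)
Constraint values g_i(x) = a_i^T x - b_i:
  g_1((3, -1)) = 2
  g_2((3, -1)) = 0
Stationarity residual: grad f(x) + sum_i lambda_i a_i = (0, 0)
  -> stationarity OK
Primal feasibility (all g_i <= 0): FAILS
Dual feasibility (all lambda_i >= 0): OK
Complementary slackness (lambda_i * g_i(x) = 0 for all i): OK

Verdict: the first failing condition is primal_feasibility -> primal.

primal


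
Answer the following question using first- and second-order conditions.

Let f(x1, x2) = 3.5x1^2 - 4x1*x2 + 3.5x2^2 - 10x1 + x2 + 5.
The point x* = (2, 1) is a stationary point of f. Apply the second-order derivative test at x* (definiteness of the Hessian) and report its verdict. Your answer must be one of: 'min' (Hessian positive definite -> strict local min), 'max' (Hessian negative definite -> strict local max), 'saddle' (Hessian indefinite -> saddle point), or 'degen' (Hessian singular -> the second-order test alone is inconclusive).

Compute the Hessian H = grad^2 f:
  H = [[7, -4], [-4, 7]]
Verify stationarity: grad f(x*) = H x* + g = (0, 0).
Eigenvalues of H: 3, 11.
Both eigenvalues > 0, so H is positive definite -> x* is a strict local min.

min


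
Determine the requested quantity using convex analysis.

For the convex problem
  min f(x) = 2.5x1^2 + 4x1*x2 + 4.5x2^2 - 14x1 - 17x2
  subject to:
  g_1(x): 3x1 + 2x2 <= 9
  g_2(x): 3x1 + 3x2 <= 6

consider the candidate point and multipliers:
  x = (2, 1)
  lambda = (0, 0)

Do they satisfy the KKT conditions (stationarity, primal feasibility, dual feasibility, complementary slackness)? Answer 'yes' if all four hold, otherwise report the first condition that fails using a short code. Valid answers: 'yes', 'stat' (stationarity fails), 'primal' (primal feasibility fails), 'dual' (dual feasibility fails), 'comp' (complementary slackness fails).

Gradient of f: grad f(x) = Q x + c = (0, 0)
Constraint values g_i(x) = a_i^T x - b_i:
  g_1((2, 1)) = -1
  g_2((2, 1)) = 3
Stationarity residual: grad f(x) + sum_i lambda_i a_i = (0, 0)
  -> stationarity OK
Primal feasibility (all g_i <= 0): FAILS
Dual feasibility (all lambda_i >= 0): OK
Complementary slackness (lambda_i * g_i(x) = 0 for all i): OK

Verdict: the first failing condition is primal_feasibility -> primal.

primal


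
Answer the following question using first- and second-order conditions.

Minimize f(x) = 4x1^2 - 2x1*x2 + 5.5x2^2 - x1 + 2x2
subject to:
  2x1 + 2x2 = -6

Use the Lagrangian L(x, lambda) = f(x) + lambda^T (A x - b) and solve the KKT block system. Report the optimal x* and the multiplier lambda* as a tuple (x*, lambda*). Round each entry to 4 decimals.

Form the Lagrangian:
  L(x, lambda) = (1/2) x^T Q x + c^T x + lambda^T (A x - b)
Stationarity (grad_x L = 0): Q x + c + A^T lambda = 0.
Primal feasibility: A x = b.

This gives the KKT block system:
  [ Q   A^T ] [ x     ]   [-c ]
  [ A    0  ] [ lambda ] = [ b ]

Solving the linear system:
  x*      = (-1.5652, -1.4348)
  lambda* = (5.3261)
  f(x*)   = 15.3261

x* = (-1.5652, -1.4348), lambda* = (5.3261)


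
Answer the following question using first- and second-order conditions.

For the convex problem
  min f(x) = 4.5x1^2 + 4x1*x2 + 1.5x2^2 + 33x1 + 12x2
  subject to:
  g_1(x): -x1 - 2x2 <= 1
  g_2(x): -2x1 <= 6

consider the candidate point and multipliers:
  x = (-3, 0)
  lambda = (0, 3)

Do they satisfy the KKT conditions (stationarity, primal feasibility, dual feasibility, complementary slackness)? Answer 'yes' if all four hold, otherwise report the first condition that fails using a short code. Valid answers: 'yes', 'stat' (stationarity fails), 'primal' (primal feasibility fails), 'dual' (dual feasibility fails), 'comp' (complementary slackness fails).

Gradient of f: grad f(x) = Q x + c = (6, 0)
Constraint values g_i(x) = a_i^T x - b_i:
  g_1((-3, 0)) = 2
  g_2((-3, 0)) = 0
Stationarity residual: grad f(x) + sum_i lambda_i a_i = (0, 0)
  -> stationarity OK
Primal feasibility (all g_i <= 0): FAILS
Dual feasibility (all lambda_i >= 0): OK
Complementary slackness (lambda_i * g_i(x) = 0 for all i): OK

Verdict: the first failing condition is primal_feasibility -> primal.

primal


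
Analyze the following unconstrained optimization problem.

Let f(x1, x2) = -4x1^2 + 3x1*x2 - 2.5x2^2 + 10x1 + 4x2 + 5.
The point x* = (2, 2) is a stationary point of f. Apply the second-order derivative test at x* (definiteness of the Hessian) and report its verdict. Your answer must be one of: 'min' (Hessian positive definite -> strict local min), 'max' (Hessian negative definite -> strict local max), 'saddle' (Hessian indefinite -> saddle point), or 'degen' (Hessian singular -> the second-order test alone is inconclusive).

Compute the Hessian H = grad^2 f:
  H = [[-8, 3], [3, -5]]
Verify stationarity: grad f(x*) = H x* + g = (0, 0).
Eigenvalues of H: -9.8541, -3.1459.
Both eigenvalues < 0, so H is negative definite -> x* is a strict local max.

max


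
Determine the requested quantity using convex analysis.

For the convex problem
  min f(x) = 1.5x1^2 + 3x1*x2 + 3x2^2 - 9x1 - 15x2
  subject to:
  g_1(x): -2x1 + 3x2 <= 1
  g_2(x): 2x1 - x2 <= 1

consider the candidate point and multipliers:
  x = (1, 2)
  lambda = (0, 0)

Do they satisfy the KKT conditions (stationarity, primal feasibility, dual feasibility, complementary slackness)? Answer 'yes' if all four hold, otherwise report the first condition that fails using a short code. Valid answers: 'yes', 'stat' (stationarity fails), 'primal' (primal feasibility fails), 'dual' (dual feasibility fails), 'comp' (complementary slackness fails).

Gradient of f: grad f(x) = Q x + c = (0, 0)
Constraint values g_i(x) = a_i^T x - b_i:
  g_1((1, 2)) = 3
  g_2((1, 2)) = -1
Stationarity residual: grad f(x) + sum_i lambda_i a_i = (0, 0)
  -> stationarity OK
Primal feasibility (all g_i <= 0): FAILS
Dual feasibility (all lambda_i >= 0): OK
Complementary slackness (lambda_i * g_i(x) = 0 for all i): OK

Verdict: the first failing condition is primal_feasibility -> primal.

primal


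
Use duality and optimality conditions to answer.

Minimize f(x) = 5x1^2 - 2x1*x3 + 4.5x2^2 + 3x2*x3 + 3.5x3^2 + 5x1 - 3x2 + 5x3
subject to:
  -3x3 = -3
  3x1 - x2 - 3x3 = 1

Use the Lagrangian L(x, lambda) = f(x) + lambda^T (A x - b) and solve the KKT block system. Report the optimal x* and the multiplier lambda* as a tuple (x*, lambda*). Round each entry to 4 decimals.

Form the Lagrangian:
  L(x, lambda) = (1/2) x^T Q x + c^T x + lambda^T (A x - b)
Stationarity (grad_x L = 0): Q x + c + A^T lambda = 0.
Primal feasibility: A x = b.

This gives the KKT block system:
  [ Q   A^T ] [ x     ]   [-c ]
  [ A    0  ] [ lambda ] = [ b ]

Solving the linear system:
  x*      = (1.1538, -0.5385, 1)
  lambda* = (7.5385, -4.8462)
  f(x*)   = 19.9231

x* = (1.1538, -0.5385, 1), lambda* = (7.5385, -4.8462)


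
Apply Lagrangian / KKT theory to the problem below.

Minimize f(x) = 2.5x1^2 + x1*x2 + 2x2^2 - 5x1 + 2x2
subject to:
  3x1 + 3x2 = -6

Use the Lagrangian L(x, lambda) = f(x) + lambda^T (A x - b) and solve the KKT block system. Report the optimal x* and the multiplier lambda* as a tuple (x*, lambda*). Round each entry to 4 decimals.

Form the Lagrangian:
  L(x, lambda) = (1/2) x^T Q x + c^T x + lambda^T (A x - b)
Stationarity (grad_x L = 0): Q x + c + A^T lambda = 0.
Primal feasibility: A x = b.

This gives the KKT block system:
  [ Q   A^T ] [ x     ]   [-c ]
  [ A    0  ] [ lambda ] = [ b ]

Solving the linear system:
  x*      = (0.1429, -2.1429)
  lambda* = (2.1429)
  f(x*)   = 3.9286

x* = (0.1429, -2.1429), lambda* = (2.1429)


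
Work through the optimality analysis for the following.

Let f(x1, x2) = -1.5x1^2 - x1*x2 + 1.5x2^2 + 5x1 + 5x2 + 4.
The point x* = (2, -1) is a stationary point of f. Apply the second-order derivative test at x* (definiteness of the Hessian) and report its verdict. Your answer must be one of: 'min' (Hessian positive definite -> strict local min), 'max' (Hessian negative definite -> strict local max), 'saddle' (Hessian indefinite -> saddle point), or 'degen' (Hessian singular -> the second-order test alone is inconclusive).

Compute the Hessian H = grad^2 f:
  H = [[-3, -1], [-1, 3]]
Verify stationarity: grad f(x*) = H x* + g = (0, 0).
Eigenvalues of H: -3.1623, 3.1623.
Eigenvalues have mixed signs, so H is indefinite -> x* is a saddle point.

saddle


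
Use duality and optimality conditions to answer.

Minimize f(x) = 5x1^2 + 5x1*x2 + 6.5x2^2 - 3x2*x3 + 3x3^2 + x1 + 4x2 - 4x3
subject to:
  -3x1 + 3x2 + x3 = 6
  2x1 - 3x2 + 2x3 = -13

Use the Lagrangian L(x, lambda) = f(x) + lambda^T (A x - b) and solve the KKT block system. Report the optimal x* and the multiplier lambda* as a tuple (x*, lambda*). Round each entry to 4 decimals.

Form the Lagrangian:
  L(x, lambda) = (1/2) x^T Q x + c^T x + lambda^T (A x - b)
Stationarity (grad_x L = 0): Q x + c + A^T lambda = 0.
Primal feasibility: A x = b.

This gives the KKT block system:
  [ Q   A^T ] [ x     ]   [-c ]
  [ A    0  ] [ lambda ] = [ b ]

Solving the linear system:
  x*      = (-1.7108, 1.257, -2.9036)
  lambda* = (3.8424, 10.6752)
  f(x*)   = 65.3272

x* = (-1.7108, 1.257, -2.9036), lambda* = (3.8424, 10.6752)


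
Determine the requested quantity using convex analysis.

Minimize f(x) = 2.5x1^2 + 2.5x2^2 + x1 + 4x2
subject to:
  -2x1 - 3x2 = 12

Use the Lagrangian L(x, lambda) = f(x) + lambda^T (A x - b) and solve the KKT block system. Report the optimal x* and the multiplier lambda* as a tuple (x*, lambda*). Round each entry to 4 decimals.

Form the Lagrangian:
  L(x, lambda) = (1/2) x^T Q x + c^T x + lambda^T (A x - b)
Stationarity (grad_x L = 0): Q x + c + A^T lambda = 0.
Primal feasibility: A x = b.

This gives the KKT block system:
  [ Q   A^T ] [ x     ]   [-c ]
  [ A    0  ] [ lambda ] = [ b ]

Solving the linear system:
  x*      = (-1.6154, -2.9231)
  lambda* = (-3.5385)
  f(x*)   = 14.5769

x* = (-1.6154, -2.9231), lambda* = (-3.5385)


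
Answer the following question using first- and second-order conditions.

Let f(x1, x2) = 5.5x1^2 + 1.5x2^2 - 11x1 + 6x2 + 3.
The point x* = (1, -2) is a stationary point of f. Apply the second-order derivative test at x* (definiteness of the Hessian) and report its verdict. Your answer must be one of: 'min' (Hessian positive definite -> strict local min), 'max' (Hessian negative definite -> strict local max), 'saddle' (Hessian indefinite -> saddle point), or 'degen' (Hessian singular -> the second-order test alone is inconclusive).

Compute the Hessian H = grad^2 f:
  H = [[11, 0], [0, 3]]
Verify stationarity: grad f(x*) = H x* + g = (0, 0).
Eigenvalues of H: 3, 11.
Both eigenvalues > 0, so H is positive definite -> x* is a strict local min.

min


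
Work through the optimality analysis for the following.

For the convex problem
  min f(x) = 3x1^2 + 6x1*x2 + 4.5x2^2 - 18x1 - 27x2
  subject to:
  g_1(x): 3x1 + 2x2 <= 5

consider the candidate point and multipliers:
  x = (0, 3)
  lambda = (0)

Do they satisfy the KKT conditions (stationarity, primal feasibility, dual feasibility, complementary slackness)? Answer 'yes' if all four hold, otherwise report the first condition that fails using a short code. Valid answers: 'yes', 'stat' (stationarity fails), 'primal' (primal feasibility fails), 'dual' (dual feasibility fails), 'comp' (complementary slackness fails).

Gradient of f: grad f(x) = Q x + c = (0, 0)
Constraint values g_i(x) = a_i^T x - b_i:
  g_1((0, 3)) = 1
Stationarity residual: grad f(x) + sum_i lambda_i a_i = (0, 0)
  -> stationarity OK
Primal feasibility (all g_i <= 0): FAILS
Dual feasibility (all lambda_i >= 0): OK
Complementary slackness (lambda_i * g_i(x) = 0 for all i): OK

Verdict: the first failing condition is primal_feasibility -> primal.

primal


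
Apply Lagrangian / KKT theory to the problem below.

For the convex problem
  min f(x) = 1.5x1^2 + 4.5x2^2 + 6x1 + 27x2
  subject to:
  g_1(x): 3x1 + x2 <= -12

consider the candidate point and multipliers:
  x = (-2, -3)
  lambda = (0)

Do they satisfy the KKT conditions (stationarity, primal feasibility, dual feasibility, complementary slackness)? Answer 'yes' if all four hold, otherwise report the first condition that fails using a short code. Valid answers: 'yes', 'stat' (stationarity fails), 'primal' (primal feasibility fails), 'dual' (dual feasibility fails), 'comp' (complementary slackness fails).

Gradient of f: grad f(x) = Q x + c = (0, 0)
Constraint values g_i(x) = a_i^T x - b_i:
  g_1((-2, -3)) = 3
Stationarity residual: grad f(x) + sum_i lambda_i a_i = (0, 0)
  -> stationarity OK
Primal feasibility (all g_i <= 0): FAILS
Dual feasibility (all lambda_i >= 0): OK
Complementary slackness (lambda_i * g_i(x) = 0 for all i): OK

Verdict: the first failing condition is primal_feasibility -> primal.

primal
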